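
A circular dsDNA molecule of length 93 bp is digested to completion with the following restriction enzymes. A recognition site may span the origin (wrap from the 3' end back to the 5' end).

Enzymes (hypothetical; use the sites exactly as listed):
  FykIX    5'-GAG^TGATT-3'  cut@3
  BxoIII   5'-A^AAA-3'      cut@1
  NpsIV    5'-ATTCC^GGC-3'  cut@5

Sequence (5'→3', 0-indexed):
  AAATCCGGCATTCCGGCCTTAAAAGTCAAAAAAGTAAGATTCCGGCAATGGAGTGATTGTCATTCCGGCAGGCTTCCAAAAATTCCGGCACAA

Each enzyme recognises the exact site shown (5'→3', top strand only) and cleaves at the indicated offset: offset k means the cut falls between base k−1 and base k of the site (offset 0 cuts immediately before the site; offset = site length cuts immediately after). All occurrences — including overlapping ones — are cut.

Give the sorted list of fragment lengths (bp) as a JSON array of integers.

[1,1,1,1,6,7,7,7,10,12,13,13,14]

Scan for sites:
  FykIX (GAGTGATT, off=3): starts [50] → cuts [53]
  BxoIII (AAAA, off=1): starts [20, 27, 28, 29, 77, 78, 91, 92] → cuts [0, 21, 28, 29, 30, 78, 79, 92]
  NpsIV (ATTCCGGC, off=5): starts [9, 38, 61, 81] → cuts [14, 43, 66, 86]

All cut coordinates (distinct, sorted): [0, 14, 21, 28, 29, 30, 43, 53, 66, 78, 79, 86, 92]

Fragment lengths:
  0→14: 14 bp
  14→21: 7 bp
  21→28: 7 bp
  28→29: 1 bp
  29→30: 1 bp
  30→43: 13 bp
  43→53: 10 bp
  53→66: 13 bp
  66→78: 12 bp
  78→79: 1 bp
  79→86: 7 bp
  86→92: 6 bp
  92→0 (wrap): 93-92+0 = 1 bp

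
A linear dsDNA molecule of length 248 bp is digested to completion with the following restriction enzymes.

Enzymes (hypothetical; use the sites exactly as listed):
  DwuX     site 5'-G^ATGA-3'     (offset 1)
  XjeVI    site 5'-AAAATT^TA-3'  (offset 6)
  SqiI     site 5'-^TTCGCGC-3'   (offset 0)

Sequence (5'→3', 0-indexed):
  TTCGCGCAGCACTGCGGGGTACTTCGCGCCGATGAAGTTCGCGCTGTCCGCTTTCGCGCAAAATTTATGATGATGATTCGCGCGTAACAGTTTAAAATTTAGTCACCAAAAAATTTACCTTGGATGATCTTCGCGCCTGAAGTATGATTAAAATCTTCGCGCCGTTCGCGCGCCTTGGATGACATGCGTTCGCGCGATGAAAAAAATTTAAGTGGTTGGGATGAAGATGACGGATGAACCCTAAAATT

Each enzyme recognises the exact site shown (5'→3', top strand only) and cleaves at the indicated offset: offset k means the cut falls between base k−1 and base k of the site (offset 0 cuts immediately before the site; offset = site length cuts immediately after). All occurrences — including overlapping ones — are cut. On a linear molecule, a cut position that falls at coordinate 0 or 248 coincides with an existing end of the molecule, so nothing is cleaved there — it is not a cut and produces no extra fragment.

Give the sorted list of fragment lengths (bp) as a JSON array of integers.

[3,4,4,6,6,6,7,8,8,9,9,10,12,12,13,14,15,15,16,22,23,26]

Per-enzyme occurrences:
  DwuX (GATGA, off=1): starts [30, 68, 71, 122, 177, 195, 219, 225, 232] → cuts [31, 69, 72, 123, 178, 196, 220, 226, 233]
  XjeVI (AAAATTTA, off=6): starts [59, 93, 109, 202] → cuts [65, 99, 115, 208]
  SqiI (TTCGCGC, off=0): starts [0, 22, 37, 52, 76, 129, 155, 164, 188] → cuts [22, 37, 52, 76, 129, 155, 164, 188] (position 0 is a terminus of the linear molecule — no cut)

Pooled cuts: [22, 31, 37, 52, 65, 69, 72, 76, 99, 115, 123, 129, 155, 164, 178, 188, 196, 208, 220, 226, 233]

Fragment lengths:
  [0,22): 22 bp
  [22,31): 9 bp
  [31,37): 6 bp
  [37,52): 15 bp
  [52,65): 13 bp
  [65,69): 4 bp
  [69,72): 3 bp
  [72,76): 4 bp
  [76,99): 23 bp
  [99,115): 16 bp
  [115,123): 8 bp
  [123,129): 6 bp
  [129,155): 26 bp
  [155,164): 9 bp
  [164,178): 14 bp
  [178,188): 10 bp
  [188,196): 8 bp
  [196,208): 12 bp
  [208,220): 12 bp
  [220,226): 6 bp
  [226,233): 7 bp
  [233,248): 15 bp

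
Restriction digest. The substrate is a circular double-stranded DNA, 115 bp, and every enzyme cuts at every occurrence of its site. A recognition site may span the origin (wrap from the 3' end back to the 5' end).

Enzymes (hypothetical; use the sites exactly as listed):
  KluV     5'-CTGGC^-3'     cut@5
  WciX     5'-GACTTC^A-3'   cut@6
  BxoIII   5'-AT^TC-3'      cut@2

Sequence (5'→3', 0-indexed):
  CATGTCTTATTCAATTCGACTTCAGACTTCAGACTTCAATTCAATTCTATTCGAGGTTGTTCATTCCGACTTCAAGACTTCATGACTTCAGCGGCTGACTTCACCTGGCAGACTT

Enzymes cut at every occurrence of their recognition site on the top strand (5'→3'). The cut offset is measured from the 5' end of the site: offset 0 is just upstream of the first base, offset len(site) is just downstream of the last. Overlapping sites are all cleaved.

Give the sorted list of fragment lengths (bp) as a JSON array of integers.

Scan for sites:
  KluV CTGGC/5: at [104] ⇒ [109]
  WciX GACTTCA/6: at [17, 24, 31, 67, 75, 83, 96, 110] ⇒ [1, 23, 30, 37, 73, 81, 89, 102]
  BxoIII ATTC/2: at [8, 13, 38, 43, 48, 62] ⇒ [10, 15, 40, 45, 50, 64]

Pooled cuts: [1, 10, 15, 23, 30, 37, 40, 45, 50, 64, 73, 81, 89, 102, 109]

Fragment lengths:
  1→10: 9 bp
  10→15: 5 bp
  15→23: 8 bp
  23→30: 7 bp
  30→37: 7 bp
  37→40: 3 bp
  40→45: 5 bp
  45→50: 5 bp
  50→64: 14 bp
  64→73: 9 bp
  73→81: 8 bp
  81→89: 8 bp
  89→102: 13 bp
  102→109: 7 bp
  109→1 (wrap): 115-109+1 = 7 bp

[3,5,5,5,7,7,7,7,8,8,8,9,9,13,14]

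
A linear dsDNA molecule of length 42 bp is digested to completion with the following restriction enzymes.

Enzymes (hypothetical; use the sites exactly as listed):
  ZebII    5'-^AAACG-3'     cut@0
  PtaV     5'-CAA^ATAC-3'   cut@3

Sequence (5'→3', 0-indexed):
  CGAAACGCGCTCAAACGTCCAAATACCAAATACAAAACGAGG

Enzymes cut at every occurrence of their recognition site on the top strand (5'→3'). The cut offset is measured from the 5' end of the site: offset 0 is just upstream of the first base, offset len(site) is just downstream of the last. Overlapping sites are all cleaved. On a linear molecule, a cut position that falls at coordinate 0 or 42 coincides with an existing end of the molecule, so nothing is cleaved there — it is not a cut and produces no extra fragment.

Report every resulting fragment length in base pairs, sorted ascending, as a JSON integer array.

[2,5,7,8,10,10]

Per-enzyme occurrences:
  ZebII (AAACG, off=0): starts [2, 12, 34] → cuts [2, 12, 34]
  PtaV (CAAATAC, off=3): starts [19, 26] → cuts [22, 29]

Pooled cuts: [2, 12, 22, 29, 34]

Fragment lengths:
  [0,2): 2 bp
  [2,12): 10 bp
  [12,22): 10 bp
  [22,29): 7 bp
  [29,34): 5 bp
  [34,42): 8 bp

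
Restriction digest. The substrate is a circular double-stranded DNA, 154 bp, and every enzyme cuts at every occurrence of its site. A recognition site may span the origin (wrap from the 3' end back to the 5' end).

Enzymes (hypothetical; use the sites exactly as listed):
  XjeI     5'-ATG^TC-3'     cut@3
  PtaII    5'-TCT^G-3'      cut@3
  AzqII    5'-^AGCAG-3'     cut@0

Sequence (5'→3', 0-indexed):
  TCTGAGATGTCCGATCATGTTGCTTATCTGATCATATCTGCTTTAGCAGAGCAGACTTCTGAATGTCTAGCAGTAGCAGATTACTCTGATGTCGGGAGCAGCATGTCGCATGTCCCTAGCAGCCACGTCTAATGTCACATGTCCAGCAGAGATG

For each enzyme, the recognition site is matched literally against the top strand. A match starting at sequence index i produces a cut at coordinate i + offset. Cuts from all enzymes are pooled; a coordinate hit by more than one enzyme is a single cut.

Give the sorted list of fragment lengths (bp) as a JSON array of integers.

[3,3,3,4,5,5,5,5,5,6,6,7,7,9,10,10,11,13,17,20]

Site scan:
  XjeI (ATGTC, off=3): starts [6, 62, 88, 102, 109, 131, 138, 151] → cuts [0, 9, 65, 91, 105, 112, 134, 141]
  PtaII (TCTG, off=3): starts [0, 26, 36, 57, 84] → cuts [3, 29, 39, 60, 87]
  AzqII (AGCAG, off=0): starts [44, 49, 68, 74, 96, 117, 144] → cuts [44, 49, 68, 74, 96, 117, 144]

All cut coordinates (distinct, sorted): [0, 3, 9, 29, 39, 44, 49, 60, 65, 68, 74, 87, 91, 96, 105, 112, 117, 134, 141, 144]

Fragment lengths:
  0→3: 3 bp
  3→9: 6 bp
  9→29: 20 bp
  29→39: 10 bp
  39→44: 5 bp
  44→49: 5 bp
  49→60: 11 bp
  60→65: 5 bp
  65→68: 3 bp
  68→74: 6 bp
  74→87: 13 bp
  87→91: 4 bp
  91→96: 5 bp
  96→105: 9 bp
  105→112: 7 bp
  112→117: 5 bp
  117→134: 17 bp
  134→141: 7 bp
  141→144: 3 bp
  144→0 (wrap): 154-144+0 = 10 bp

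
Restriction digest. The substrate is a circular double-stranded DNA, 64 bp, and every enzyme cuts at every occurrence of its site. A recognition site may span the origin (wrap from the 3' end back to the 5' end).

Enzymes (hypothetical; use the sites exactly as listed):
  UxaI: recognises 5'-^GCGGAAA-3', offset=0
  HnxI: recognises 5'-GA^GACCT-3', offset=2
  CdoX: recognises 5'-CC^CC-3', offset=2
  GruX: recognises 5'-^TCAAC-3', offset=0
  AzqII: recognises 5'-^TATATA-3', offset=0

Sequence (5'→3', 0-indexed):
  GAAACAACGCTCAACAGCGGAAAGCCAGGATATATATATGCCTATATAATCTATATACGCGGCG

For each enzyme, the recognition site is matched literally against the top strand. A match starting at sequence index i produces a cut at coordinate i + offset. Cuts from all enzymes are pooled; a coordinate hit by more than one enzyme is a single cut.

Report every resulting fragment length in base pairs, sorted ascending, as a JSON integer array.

[2,6,9,10,10,13,14]

Scan for sites:
  UxaI GCGGAAA/0: at [16, 61] ⇒ [16, 61]
  HnxI (GAGACCT, off=2): no sites
  CdoX (CCCC, off=2): no sites
  GruX TCAAC/0: at [10] ⇒ [10]
  AzqII TATATA/0: at [30, 32, 42, 51] ⇒ [30, 32, 42, 51]

All cut coordinates (distinct, sorted): [10, 16, 30, 32, 42, 51, 61]

Fragment lengths:
  10→16: 6 bp
  16→30: 14 bp
  30→32: 2 bp
  32→42: 10 bp
  42→51: 9 bp
  51→61: 10 bp
  61→10 (wrap): 64-61+10 = 13 bp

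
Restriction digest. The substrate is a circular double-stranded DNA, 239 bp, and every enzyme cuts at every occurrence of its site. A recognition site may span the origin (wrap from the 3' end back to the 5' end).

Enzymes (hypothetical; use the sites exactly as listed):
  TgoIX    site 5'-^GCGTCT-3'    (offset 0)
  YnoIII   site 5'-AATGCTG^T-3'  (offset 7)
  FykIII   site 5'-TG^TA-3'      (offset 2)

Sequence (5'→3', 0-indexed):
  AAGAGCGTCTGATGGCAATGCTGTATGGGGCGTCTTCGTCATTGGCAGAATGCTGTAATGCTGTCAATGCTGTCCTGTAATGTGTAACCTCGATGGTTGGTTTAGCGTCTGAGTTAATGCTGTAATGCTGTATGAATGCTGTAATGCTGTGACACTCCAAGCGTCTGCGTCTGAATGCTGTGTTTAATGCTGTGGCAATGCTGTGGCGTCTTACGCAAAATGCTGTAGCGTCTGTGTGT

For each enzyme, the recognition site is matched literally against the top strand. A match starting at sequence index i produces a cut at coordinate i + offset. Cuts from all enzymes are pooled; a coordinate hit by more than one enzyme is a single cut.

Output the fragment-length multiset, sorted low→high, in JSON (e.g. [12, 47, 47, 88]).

Per-enzyme occurrences:
  TgoIX GCGTCT/0: at [4, 29, 104, 160, 166, 205, 227] ⇒ [4, 29, 104, 160, 166, 205, 227]
  YnoIII AATGCTGT/7: at [16, 48, 56, 65, 115, 123, 134, 142, 173, 185, 196, 218] ⇒ [23, 55, 63, 72, 122, 130, 141, 149, 180, 192, 203, 225]
  FykIII TGTA/2: at [21, 53, 75, 82, 120, 128, 139, 223, 236] ⇒ [23, 55, 77, 84, 122, 130, 141, 225, 238]

Pooled cuts: [4, 23, 29, 55, 63, 72, 77, 84, 104, 122, 130, 141, 149, 160, 166, 180, 192, 203, 205, 225, 227, 238]

Fragments:
  4→23: 19 bp
  23→29: 6 bp
  29→55: 26 bp
  55→63: 8 bp
  63→72: 9 bp
  72→77: 5 bp
  77→84: 7 bp
  84→104: 20 bp
  104→122: 18 bp
  122→130: 8 bp
  130→141: 11 bp
  141→149: 8 bp
  149→160: 11 bp
  160→166: 6 bp
  166→180: 14 bp
  180→192: 12 bp
  192→203: 11 bp
  203→205: 2 bp
  205→225: 20 bp
  225→227: 2 bp
  227→238: 11 bp
  238→4 (wrap): 239-238+4 = 5 bp

[2,2,5,5,6,6,7,8,8,8,9,11,11,11,11,12,14,18,19,20,20,26]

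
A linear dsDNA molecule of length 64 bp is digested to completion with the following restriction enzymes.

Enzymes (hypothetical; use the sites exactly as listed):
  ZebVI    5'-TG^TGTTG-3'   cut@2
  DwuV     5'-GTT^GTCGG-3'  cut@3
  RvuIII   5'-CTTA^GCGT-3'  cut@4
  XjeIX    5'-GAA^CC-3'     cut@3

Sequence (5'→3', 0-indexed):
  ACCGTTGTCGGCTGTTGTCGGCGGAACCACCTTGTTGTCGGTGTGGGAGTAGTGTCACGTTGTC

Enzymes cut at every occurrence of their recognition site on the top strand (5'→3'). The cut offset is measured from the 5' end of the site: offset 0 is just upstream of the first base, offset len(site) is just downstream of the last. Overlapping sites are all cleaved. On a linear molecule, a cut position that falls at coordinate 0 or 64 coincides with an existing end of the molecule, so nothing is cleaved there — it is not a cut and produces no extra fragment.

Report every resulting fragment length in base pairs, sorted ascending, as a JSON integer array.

Site scan:
  ZebVI (TGTGTTG, off=2): no sites
  DwuV GTTGTCGG/3: at [3, 13, 33] ⇒ [6, 16, 36]
  RvuIII (CTTAGCGT, off=4): no sites
  XjeIX GAACC/3: at [23] ⇒ [26]

Pooled cuts: [6, 16, 26, 36]

Fragments:
  [0,6): 6 bp
  [6,16): 10 bp
  [16,26): 10 bp
  [26,36): 10 bp
  [36,64): 28 bp

[6,10,10,10,28]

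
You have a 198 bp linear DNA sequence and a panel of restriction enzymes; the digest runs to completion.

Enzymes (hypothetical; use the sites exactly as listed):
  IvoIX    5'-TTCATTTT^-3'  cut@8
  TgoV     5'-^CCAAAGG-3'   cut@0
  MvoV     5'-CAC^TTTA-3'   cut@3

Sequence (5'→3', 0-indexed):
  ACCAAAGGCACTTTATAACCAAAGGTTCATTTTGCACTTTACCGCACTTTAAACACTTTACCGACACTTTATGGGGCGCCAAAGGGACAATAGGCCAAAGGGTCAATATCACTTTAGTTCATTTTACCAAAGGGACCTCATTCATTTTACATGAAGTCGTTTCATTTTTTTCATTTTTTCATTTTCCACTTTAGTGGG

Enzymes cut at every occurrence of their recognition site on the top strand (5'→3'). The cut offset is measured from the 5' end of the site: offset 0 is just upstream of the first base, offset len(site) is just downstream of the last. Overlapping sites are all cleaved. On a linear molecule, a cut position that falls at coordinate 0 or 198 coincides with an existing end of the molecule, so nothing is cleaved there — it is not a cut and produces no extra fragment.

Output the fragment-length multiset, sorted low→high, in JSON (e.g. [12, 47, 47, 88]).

[1,1,4,4,7,8,9,9,9,10,10,11,11,13,15,16,18,20,22]

Site scan:
  IvoIX (TTCATTTT, off=8): starts [25, 117, 140, 160, 169, 177] → cuts [33, 125, 148, 168, 177, 185]
  TgoV (CCAAAGG, off=0): starts [1, 18, 78, 94, 126] → cuts [1, 18, 78, 94, 126]
  MvoV (CACTTTA, off=3): starts [8, 34, 44, 53, 64, 109, 186] → cuts [11, 37, 47, 56, 67, 112, 189]

All cut coordinates (distinct, sorted): [1, 11, 18, 33, 37, 47, 56, 67, 78, 94, 112, 125, 126, 148, 168, 177, 185, 189]

Fragments:
  [0,1): 1 bp
  [1,11): 10 bp
  [11,18): 7 bp
  [18,33): 15 bp
  [33,37): 4 bp
  [37,47): 10 bp
  [47,56): 9 bp
  [56,67): 11 bp
  [67,78): 11 bp
  [78,94): 16 bp
  [94,112): 18 bp
  [112,125): 13 bp
  [125,126): 1 bp
  [126,148): 22 bp
  [148,168): 20 bp
  [168,177): 9 bp
  [177,185): 8 bp
  [185,189): 4 bp
  [189,198): 9 bp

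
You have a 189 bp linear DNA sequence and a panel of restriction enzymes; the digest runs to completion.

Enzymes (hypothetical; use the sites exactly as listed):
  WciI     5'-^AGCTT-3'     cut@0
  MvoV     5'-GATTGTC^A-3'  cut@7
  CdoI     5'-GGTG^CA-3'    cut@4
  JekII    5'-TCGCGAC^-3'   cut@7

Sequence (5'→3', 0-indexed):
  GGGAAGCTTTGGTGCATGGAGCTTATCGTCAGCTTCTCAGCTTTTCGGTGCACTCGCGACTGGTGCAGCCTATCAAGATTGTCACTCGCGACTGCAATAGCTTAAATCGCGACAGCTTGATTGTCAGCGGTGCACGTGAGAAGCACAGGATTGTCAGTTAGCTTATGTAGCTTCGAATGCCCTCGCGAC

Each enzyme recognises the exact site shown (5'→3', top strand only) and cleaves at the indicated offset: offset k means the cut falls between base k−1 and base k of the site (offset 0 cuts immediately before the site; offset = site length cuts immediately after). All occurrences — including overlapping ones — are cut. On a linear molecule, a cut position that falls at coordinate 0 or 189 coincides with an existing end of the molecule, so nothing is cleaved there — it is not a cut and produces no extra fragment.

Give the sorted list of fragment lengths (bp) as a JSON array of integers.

[4,4,5,5,6,7,8,9,9,10,10,11,12,12,15,18,21,23]

Site scan:
  WciI (AGCTT, off=0): starts [4, 19, 30, 38, 98, 113, 159, 168] → cuts [4, 19, 30, 38, 98, 113, 159, 168]
  MvoV (GATTGTCA, off=7): starts [76, 118, 148] → cuts [83, 125, 155]
  CdoI (GGTGCA, off=4): starts [10, 46, 61, 128] → cuts [14, 50, 65, 132]
  JekII (TCGCGAC, off=7): starts [53, 85, 106, 182] → cuts [60, 92, 113] (position 189 is a terminus of the linear molecule — no cut)

Pooled cuts: [4, 14, 19, 30, 38, 50, 60, 65, 83, 92, 98, 113, 125, 132, 155, 159, 168]

Fragment lengths:
  [0,4): 4 bp
  [4,14): 10 bp
  [14,19): 5 bp
  [19,30): 11 bp
  [30,38): 8 bp
  [38,50): 12 bp
  [50,60): 10 bp
  [60,65): 5 bp
  [65,83): 18 bp
  [83,92): 9 bp
  [92,98): 6 bp
  [98,113): 15 bp
  [113,125): 12 bp
  [125,132): 7 bp
  [132,155): 23 bp
  [155,159): 4 bp
  [159,168): 9 bp
  [168,189): 21 bp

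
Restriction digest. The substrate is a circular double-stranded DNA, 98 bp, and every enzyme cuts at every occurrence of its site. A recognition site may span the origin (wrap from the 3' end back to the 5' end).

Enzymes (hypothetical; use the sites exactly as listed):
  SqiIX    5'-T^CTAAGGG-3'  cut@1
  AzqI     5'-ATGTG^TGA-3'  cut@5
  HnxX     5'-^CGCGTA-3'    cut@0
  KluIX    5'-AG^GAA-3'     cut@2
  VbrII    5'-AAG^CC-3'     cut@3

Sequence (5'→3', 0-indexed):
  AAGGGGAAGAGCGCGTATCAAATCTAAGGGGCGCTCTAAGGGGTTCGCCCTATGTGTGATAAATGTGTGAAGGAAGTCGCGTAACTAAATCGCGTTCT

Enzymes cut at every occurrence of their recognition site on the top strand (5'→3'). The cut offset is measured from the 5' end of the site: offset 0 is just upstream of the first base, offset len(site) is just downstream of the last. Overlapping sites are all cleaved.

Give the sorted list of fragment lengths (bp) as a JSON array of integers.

Per-enzyme occurrences:
  SqiIX (TCTAAGGG, off=1): starts [22, 34, 95] → cuts [23, 35, 96]
  AzqI (ATGTGTGA, off=5): starts [51, 62] → cuts [56, 67]
  HnxX (CGCGTA, off=0): starts [11, 77] → cuts [11, 77]
  KluIX (AGGAA, off=2): starts [70] → cuts [72]
  VbrII (AAGCC, off=3): no sites

Pooled cuts: [11, 23, 35, 56, 67, 72, 77, 96]

Fragment lengths:
  11→23: 12 bp
  23→35: 12 bp
  35→56: 21 bp
  56→67: 11 bp
  67→72: 5 bp
  72→77: 5 bp
  77→96: 19 bp
  96→11 (wrap): 98-96+11 = 13 bp

[5,5,11,12,12,13,19,21]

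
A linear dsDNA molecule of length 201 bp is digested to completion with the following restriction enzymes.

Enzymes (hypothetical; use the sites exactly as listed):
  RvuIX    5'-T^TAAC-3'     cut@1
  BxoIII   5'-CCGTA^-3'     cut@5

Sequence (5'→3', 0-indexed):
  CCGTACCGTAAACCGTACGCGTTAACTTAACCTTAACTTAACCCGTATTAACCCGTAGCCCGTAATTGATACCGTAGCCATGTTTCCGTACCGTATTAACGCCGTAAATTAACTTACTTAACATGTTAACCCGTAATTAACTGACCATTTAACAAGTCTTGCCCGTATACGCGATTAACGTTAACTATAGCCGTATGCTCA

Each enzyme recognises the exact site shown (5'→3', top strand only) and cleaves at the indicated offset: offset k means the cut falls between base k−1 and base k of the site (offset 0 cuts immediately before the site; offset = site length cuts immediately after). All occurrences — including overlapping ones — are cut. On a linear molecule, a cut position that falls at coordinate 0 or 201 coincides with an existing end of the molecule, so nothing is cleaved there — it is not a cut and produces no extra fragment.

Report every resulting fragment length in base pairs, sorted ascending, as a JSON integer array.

Scan for sites:
  RvuIX (TTAAC, off=1): starts [21, 26, 32, 37, 47, 95, 108, 117, 125, 136, 148, 174, 180] → cuts [22, 27, 33, 38, 48, 96, 109, 118, 126, 137, 149, 175, 181]
  BxoIII (CCGTA, off=5): starts [0, 5, 12, 42, 52, 59, 71, 85, 90, 101, 130, 162, 190] → cuts [5, 10, 17, 47, 57, 64, 76, 90, 95, 106, 135, 167, 195]

Pooled cuts: [5, 10, 17, 22, 27, 33, 38, 47, 48, 57, 64, 76, 90, 95, 96, 106, 109, 118, 126, 135, 137, 149, 167, 175, 181, 195]

Fragments:
  [0,5): 5 bp
  [5,10): 5 bp
  [10,17): 7 bp
  [17,22): 5 bp
  [22,27): 5 bp
  [27,33): 6 bp
  [33,38): 5 bp
  [38,47): 9 bp
  [47,48): 1 bp
  [48,57): 9 bp
  [57,64): 7 bp
  [64,76): 12 bp
  [76,90): 14 bp
  [90,95): 5 bp
  [95,96): 1 bp
  [96,106): 10 bp
  [106,109): 3 bp
  [109,118): 9 bp
  [118,126): 8 bp
  [126,135): 9 bp
  [135,137): 2 bp
  [137,149): 12 bp
  [149,167): 18 bp
  [167,175): 8 bp
  [175,181): 6 bp
  [181,195): 14 bp
  [195,201): 6 bp

[1,1,2,3,5,5,5,5,5,5,6,6,6,7,7,8,8,9,9,9,9,10,12,12,14,14,18]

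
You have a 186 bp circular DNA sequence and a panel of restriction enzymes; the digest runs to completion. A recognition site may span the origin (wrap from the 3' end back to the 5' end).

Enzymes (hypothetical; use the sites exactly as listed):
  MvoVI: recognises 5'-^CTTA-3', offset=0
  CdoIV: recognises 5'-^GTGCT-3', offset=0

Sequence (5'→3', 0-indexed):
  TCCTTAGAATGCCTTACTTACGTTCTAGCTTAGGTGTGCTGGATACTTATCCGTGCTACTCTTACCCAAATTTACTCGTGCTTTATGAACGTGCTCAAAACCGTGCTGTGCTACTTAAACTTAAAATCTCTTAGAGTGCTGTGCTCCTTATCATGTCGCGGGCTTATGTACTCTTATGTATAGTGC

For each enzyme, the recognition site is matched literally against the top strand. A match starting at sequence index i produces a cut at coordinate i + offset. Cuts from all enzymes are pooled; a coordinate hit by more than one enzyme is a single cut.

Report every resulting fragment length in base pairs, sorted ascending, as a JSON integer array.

Scan for sites:
  MvoVI CTTA/0: at [2, 12, 16, 28, 45, 60, 113, 119, 129, 146, 162, 172] ⇒ [2, 12, 16, 28, 45, 60, 113, 119, 129, 146, 162, 172]
  CdoIV GTGCT/0: at [35, 52, 77, 90, 102, 107, 135, 140, 182] ⇒ [35, 52, 77, 90, 102, 107, 135, 140, 182]

All cut coordinates (distinct, sorted): [2, 12, 16, 28, 35, 45, 52, 60, 77, 90, 102, 107, 113, 119, 129, 135, 140, 146, 162, 172, 182]

Fragments:
  2→12: 10 bp
  12→16: 4 bp
  16→28: 12 bp
  28→35: 7 bp
  35→45: 10 bp
  45→52: 7 bp
  52→60: 8 bp
  60→77: 17 bp
  77→90: 13 bp
  90→102: 12 bp
  102→107: 5 bp
  107→113: 6 bp
  113→119: 6 bp
  119→129: 10 bp
  129→135: 6 bp
  135→140: 5 bp
  140→146: 6 bp
  146→162: 16 bp
  162→172: 10 bp
  172→182: 10 bp
  182→2 (wrap): 186-182+2 = 6 bp

[4,5,5,6,6,6,6,6,7,7,8,10,10,10,10,10,12,12,13,16,17]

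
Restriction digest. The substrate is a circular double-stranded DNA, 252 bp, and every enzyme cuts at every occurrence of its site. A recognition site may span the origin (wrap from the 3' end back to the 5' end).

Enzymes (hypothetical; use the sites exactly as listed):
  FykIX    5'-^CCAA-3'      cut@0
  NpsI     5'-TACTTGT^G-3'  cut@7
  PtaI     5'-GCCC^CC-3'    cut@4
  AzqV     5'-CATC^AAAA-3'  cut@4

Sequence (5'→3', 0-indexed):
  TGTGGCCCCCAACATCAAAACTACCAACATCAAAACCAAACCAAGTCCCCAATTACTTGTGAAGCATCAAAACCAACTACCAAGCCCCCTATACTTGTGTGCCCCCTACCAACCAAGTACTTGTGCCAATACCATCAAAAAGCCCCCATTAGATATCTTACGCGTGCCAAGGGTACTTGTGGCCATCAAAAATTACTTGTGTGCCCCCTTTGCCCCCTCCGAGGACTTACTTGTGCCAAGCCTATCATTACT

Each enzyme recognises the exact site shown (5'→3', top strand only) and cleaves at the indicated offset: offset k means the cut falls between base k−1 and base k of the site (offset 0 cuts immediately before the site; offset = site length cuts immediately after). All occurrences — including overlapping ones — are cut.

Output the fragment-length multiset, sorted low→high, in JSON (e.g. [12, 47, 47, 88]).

Per-enzyme occurrences:
  FykIX CCAA/0: at [8, 23, 35, 40, 48, 72, 79, 108, 112, 125, 166, 235] ⇒ [8, 23, 35, 40, 48, 72, 79, 108, 112, 125, 166, 235]
  NpsI TACTTGTG/7: at [53, 91, 117, 173, 193, 227, 248] ⇒ [3, 60, 98, 124, 180, 200, 234]
  PtaI GCCCCC/4: at [4, 83, 100, 141, 202, 211] ⇒ [8, 87, 104, 145, 206, 215]
  AzqV CATCAAAA/4: at [12, 27, 64, 132, 183] ⇒ [16, 31, 68, 136, 187]

Pooled cuts: [3, 8, 16, 23, 31, 35, 40, 48, 60, 68, 72, 79, 87, 98, 104, 108, 112, 124, 125, 136, 145, 166, 180, 187, 200, 206, 215, 234, 235]

Fragments:
  3→8: 5 bp
  8→16: 8 bp
  16→23: 7 bp
  23→31: 8 bp
  31→35: 4 bp
  35→40: 5 bp
  40→48: 8 bp
  48→60: 12 bp
  60→68: 8 bp
  68→72: 4 bp
  72→79: 7 bp
  79→87: 8 bp
  87→98: 11 bp
  98→104: 6 bp
  104→108: 4 bp
  108→112: 4 bp
  112→124: 12 bp
  124→125: 1 bp
  125→136: 11 bp
  136→145: 9 bp
  145→166: 21 bp
  166→180: 14 bp
  180→187: 7 bp
  187→200: 13 bp
  200→206: 6 bp
  206→215: 9 bp
  215→234: 19 bp
  234→235: 1 bp
  235→3 (wrap): 252-235+3 = 20 bp

[1,1,4,4,4,4,5,5,6,6,7,7,7,8,8,8,8,8,9,9,11,11,12,12,13,14,19,20,21]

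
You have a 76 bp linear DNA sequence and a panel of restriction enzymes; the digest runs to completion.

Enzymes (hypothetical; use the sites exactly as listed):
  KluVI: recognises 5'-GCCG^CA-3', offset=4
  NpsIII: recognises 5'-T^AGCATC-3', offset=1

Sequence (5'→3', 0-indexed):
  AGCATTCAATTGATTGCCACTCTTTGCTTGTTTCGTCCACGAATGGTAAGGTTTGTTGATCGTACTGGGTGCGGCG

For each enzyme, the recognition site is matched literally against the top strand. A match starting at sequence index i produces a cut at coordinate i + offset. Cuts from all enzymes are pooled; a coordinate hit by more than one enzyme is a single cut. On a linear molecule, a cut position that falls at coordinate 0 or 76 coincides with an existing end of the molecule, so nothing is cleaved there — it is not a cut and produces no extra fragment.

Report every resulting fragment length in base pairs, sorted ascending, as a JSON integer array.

[76]

Per-enzyme occurrences:
  KluVI (GCCGCA, off=4): no sites
  NpsIII (TAGCATC, off=1): no sites

Pooled cuts: ∅

Fragments:
  no cuts → one linear fragment of 76 bp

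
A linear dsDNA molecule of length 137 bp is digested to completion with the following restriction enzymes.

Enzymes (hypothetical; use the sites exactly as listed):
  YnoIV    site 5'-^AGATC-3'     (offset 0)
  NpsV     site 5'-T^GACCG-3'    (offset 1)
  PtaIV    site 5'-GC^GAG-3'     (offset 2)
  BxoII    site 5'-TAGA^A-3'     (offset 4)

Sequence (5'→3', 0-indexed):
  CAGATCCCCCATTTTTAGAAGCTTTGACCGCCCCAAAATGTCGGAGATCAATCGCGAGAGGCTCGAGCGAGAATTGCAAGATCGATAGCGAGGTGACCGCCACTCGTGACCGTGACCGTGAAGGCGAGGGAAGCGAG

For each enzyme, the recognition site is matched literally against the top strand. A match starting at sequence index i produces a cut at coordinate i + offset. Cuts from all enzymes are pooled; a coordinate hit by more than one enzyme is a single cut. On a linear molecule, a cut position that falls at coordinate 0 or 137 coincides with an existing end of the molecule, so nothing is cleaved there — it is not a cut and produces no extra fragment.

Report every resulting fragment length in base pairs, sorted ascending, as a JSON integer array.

Scan for sites:
  YnoIV AGATC/0: at [1, 44, 78] ⇒ [1, 44, 78]
  NpsV TGACCG/1: at [24, 93, 106, 112] ⇒ [25, 94, 107, 113]
  PtaIV GCGAG/2: at [53, 66, 87, 123, 132] ⇒ [55, 68, 89, 125, 134]
  BxoII TAGAA/4: at [15] ⇒ [19]

Pooled cuts: [1, 19, 25, 44, 55, 68, 78, 89, 94, 107, 113, 125, 134]

Fragment lengths:
  [0,1): 1 bp
  [1,19): 18 bp
  [19,25): 6 bp
  [25,44): 19 bp
  [44,55): 11 bp
  [55,68): 13 bp
  [68,78): 10 bp
  [78,89): 11 bp
  [89,94): 5 bp
  [94,107): 13 bp
  [107,113): 6 bp
  [113,125): 12 bp
  [125,134): 9 bp
  [134,137): 3 bp

[1,3,5,6,6,9,10,11,11,12,13,13,18,19]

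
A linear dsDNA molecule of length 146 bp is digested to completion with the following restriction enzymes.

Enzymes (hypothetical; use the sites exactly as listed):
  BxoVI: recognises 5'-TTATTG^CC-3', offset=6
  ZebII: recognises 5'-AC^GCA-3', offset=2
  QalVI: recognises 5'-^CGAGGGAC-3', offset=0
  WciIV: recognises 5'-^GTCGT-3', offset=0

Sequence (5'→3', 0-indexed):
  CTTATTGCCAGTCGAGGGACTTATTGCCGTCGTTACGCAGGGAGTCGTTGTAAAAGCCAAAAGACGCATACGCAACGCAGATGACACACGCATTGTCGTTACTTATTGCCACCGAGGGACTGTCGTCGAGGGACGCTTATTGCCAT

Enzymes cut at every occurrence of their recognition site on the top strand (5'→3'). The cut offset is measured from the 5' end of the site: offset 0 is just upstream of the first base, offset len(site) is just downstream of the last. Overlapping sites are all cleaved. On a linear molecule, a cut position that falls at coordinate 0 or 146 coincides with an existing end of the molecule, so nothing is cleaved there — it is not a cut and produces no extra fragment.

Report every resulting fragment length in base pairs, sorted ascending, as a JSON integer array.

[2,4,4,5,5,5,5,6,7,7,8,9,13,14,14,16,22]

Per-enzyme occurrences:
  BxoVI (TTATTGCC, off=6): starts [1, 20, 102, 136] → cuts [7, 26, 108, 142]
  ZebII (ACGCA, off=2): starts [34, 63, 69, 74, 87] → cuts [36, 65, 71, 76, 89]
  QalVI (CGAGGGAC, off=0): starts [12, 112, 126] → cuts [12, 112, 126]
  WciIV (GTCGT, off=0): starts [28, 43, 94, 121] → cuts [28, 43, 94, 121]

All cut coordinates (distinct, sorted): [7, 12, 26, 28, 36, 43, 65, 71, 76, 89, 94, 108, 112, 121, 126, 142]

Fragment lengths:
  [0,7): 7 bp
  [7,12): 5 bp
  [12,26): 14 bp
  [26,28): 2 bp
  [28,36): 8 bp
  [36,43): 7 bp
  [43,65): 22 bp
  [65,71): 6 bp
  [71,76): 5 bp
  [76,89): 13 bp
  [89,94): 5 bp
  [94,108): 14 bp
  [108,112): 4 bp
  [112,121): 9 bp
  [121,126): 5 bp
  [126,142): 16 bp
  [142,146): 4 bp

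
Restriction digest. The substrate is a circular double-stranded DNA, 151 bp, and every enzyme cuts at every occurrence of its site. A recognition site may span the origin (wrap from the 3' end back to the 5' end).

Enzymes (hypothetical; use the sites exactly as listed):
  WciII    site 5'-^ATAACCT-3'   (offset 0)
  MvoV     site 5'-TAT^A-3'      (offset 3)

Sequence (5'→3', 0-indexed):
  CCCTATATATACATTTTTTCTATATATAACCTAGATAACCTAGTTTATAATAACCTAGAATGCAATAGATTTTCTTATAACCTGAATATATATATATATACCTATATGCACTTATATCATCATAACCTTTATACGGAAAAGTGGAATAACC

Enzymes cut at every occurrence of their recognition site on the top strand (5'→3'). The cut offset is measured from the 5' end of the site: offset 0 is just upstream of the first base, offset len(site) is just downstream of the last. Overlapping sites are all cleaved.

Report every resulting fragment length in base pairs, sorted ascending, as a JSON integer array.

Site scan:
  WciII (ATAACCT, off=0): starts [25, 34, 49, 76, 121] → cuts [25, 34, 49, 76, 121]
  MvoV (TATA, off=3): starts [3, 5, 7, 20, 22, 24, 45, 75, 86, 88, 90, 92, 94, 96, 102, 112, 129] → cuts [6, 8, 10, 23, 25, 27, 48, 78, 89, 91, 93, 95, 97, 99, 105, 115, 132]

All cut coordinates (distinct, sorted): [6, 8, 10, 23, 25, 27, 34, 48, 49, 76, 78, 89, 91, 93, 95, 97, 99, 105, 115, 121, 132]

Fragments:
  6→8: 2 bp
  8→10: 2 bp
  10→23: 13 bp
  23→25: 2 bp
  25→27: 2 bp
  27→34: 7 bp
  34→48: 14 bp
  48→49: 1 bp
  49→76: 27 bp
  76→78: 2 bp
  78→89: 11 bp
  89→91: 2 bp
  91→93: 2 bp
  93→95: 2 bp
  95→97: 2 bp
  97→99: 2 bp
  99→105: 6 bp
  105→115: 10 bp
  115→121: 6 bp
  121→132: 11 bp
  132→6 (wrap): 151-132+6 = 25 bp

[1,2,2,2,2,2,2,2,2,2,2,6,6,7,10,11,11,13,14,25,27]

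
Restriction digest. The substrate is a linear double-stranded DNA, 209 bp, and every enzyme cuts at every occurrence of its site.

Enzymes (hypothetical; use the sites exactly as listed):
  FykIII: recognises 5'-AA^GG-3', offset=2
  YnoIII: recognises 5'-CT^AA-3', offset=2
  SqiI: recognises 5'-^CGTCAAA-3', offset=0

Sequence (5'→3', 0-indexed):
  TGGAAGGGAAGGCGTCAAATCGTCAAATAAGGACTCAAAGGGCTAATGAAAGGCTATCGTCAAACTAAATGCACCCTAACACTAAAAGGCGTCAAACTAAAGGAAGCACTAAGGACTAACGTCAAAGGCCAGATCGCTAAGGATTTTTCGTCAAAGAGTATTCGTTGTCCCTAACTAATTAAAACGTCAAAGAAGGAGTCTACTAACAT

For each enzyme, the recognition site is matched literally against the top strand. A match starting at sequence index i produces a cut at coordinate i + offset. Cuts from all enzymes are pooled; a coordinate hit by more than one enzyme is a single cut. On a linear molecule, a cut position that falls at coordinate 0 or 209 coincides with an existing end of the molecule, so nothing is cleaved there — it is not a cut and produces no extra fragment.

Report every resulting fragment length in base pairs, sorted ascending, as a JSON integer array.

[2,2,2,2,2,3,4,4,5,5,5,5,5,6,6,7,7,8,8,8,9,9,9,9,10,10,10,11,12,24]

Site scan:
  FykIII (AAGG, off=2): starts [3, 8, 28, 37, 49, 85, 99, 110, 124, 138, 192] → cuts [5, 10, 30, 39, 51, 87, 101, 112, 126, 140, 194]
  YnoIII (CTAA, off=2): starts [42, 64, 75, 81, 96, 108, 115, 136, 170, 174, 202] → cuts [44, 66, 77, 83, 98, 110, 117, 138, 172, 176, 204]
  SqiI (CGTCAAA, off=0): starts [12, 20, 57, 89, 119, 148, 184] → cuts [12, 20, 57, 89, 119, 148, 184]

Pooled cuts: [5, 10, 12, 20, 30, 39, 44, 51, 57, 66, 77, 83, 87, 89, 98, 101, 110, 112, 117, 119, 126, 138, 140, 148, 172, 176, 184, 194, 204]

Fragment lengths:
  [0,5): 5 bp
  [5,10): 5 bp
  [10,12): 2 bp
  [12,20): 8 bp
  [20,30): 10 bp
  [30,39): 9 bp
  [39,44): 5 bp
  [44,51): 7 bp
  [51,57): 6 bp
  [57,66): 9 bp
  [66,77): 11 bp
  [77,83): 6 bp
  [83,87): 4 bp
  [87,89): 2 bp
  [89,98): 9 bp
  [98,101): 3 bp
  [101,110): 9 bp
  [110,112): 2 bp
  [112,117): 5 bp
  [117,119): 2 bp
  [119,126): 7 bp
  [126,138): 12 bp
  [138,140): 2 bp
  [140,148): 8 bp
  [148,172): 24 bp
  [172,176): 4 bp
  [176,184): 8 bp
  [184,194): 10 bp
  [194,204): 10 bp
  [204,209): 5 bp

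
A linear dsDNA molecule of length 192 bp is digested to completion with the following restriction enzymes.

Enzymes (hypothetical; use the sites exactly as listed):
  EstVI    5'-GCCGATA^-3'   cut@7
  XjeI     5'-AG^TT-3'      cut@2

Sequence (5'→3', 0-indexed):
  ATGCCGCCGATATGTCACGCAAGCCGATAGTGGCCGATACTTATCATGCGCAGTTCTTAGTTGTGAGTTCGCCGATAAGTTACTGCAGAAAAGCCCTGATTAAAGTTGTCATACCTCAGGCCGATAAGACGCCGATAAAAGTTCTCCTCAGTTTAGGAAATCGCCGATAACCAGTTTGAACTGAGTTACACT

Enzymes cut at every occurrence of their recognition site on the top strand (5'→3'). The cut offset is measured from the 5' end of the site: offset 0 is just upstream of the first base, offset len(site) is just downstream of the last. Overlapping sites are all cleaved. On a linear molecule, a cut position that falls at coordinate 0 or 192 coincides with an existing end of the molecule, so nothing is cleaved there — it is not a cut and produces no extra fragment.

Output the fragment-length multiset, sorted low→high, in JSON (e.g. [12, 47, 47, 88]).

Site scan:
  EstVI GCCGATA/7: at [5, 22, 32, 70, 119, 130, 162] ⇒ [12, 29, 39, 77, 126, 137, 169]
  XjeI AGTT/2: at [51, 58, 65, 77, 103, 139, 149, 172, 183] ⇒ [53, 60, 67, 79, 105, 141, 151, 174, 185]

Pooled cuts: [12, 29, 39, 53, 60, 67, 77, 79, 105, 126, 137, 141, 151, 169, 174, 185]

Fragment lengths:
  [0,12): 12 bp
  [12,29): 17 bp
  [29,39): 10 bp
  [39,53): 14 bp
  [53,60): 7 bp
  [60,67): 7 bp
  [67,77): 10 bp
  [77,79): 2 bp
  [79,105): 26 bp
  [105,126): 21 bp
  [126,137): 11 bp
  [137,141): 4 bp
  [141,151): 10 bp
  [151,169): 18 bp
  [169,174): 5 bp
  [174,185): 11 bp
  [185,192): 7 bp

[2,4,5,7,7,7,10,10,10,11,11,12,14,17,18,21,26]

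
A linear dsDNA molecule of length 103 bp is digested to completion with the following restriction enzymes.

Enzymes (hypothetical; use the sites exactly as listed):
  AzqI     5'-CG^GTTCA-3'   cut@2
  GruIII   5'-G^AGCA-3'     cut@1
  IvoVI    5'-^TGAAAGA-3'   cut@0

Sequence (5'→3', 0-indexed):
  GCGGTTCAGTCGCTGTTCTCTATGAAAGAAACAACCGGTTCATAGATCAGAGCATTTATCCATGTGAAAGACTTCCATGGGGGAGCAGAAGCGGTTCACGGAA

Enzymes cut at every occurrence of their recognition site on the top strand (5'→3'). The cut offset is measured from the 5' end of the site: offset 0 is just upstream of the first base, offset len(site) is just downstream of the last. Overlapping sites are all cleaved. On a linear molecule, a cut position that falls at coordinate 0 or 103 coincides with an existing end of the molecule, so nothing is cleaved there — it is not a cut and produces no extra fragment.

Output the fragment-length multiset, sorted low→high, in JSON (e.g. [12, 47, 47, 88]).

[3,10,10,13,14,15,19,19]

Per-enzyme occurrences:
  AzqI CGGTTCA/2: at [1, 35, 91] ⇒ [3, 37, 93]
  GruIII GAGCA/1: at [49, 82] ⇒ [50, 83]
  IvoVI TGAAAGA/0: at [22, 64] ⇒ [22, 64]

Pooled cuts: [3, 22, 37, 50, 64, 83, 93]

Fragments:
  [0,3): 3 bp
  [3,22): 19 bp
  [22,37): 15 bp
  [37,50): 13 bp
  [50,64): 14 bp
  [64,83): 19 bp
  [83,93): 10 bp
  [93,103): 10 bp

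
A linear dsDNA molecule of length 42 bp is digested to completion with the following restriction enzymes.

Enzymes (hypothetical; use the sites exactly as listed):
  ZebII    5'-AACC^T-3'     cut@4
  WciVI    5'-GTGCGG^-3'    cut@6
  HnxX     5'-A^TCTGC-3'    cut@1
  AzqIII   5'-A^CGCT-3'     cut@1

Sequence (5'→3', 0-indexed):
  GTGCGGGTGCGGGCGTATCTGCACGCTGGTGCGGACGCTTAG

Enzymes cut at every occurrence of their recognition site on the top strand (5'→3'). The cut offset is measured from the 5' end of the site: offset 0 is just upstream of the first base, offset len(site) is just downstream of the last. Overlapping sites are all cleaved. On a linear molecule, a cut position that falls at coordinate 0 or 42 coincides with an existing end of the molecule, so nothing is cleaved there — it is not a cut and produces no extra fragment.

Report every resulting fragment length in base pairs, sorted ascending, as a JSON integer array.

Scan for sites:
  ZebII (AACCT, off=4): no sites
  WciVI (GTGCGG, off=6): starts [0, 6, 28] → cuts [6, 12, 34]
  HnxX (ATCTGC, off=1): starts [16] → cuts [17]
  AzqIII (ACGCT, off=1): starts [22, 34] → cuts [23, 35]

Pooled cuts: [6, 12, 17, 23, 34, 35]

Fragment lengths:
  [0,6): 6 bp
  [6,12): 6 bp
  [12,17): 5 bp
  [17,23): 6 bp
  [23,34): 11 bp
  [34,35): 1 bp
  [35,42): 7 bp

[1,5,6,6,6,7,11]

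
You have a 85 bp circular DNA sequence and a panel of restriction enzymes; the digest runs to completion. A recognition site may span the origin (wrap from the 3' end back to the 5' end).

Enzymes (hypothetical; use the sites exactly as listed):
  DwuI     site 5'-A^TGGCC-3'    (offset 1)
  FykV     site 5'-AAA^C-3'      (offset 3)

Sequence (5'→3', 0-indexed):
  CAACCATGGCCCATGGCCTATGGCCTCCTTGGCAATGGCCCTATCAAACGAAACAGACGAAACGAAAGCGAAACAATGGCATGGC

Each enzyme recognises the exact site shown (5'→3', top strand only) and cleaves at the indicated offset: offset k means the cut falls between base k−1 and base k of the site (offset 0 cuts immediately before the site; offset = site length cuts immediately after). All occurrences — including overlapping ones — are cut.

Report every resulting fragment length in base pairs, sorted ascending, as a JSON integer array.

Per-enzyme occurrences:
  DwuI (ATGGCC, off=1): starts [5, 12, 19, 34, 80] → cuts [6, 13, 20, 35, 81]
  FykV (AAAC, off=3): starts [45, 50, 59, 70] → cuts [48, 53, 62, 73]

All cut coordinates (distinct, sorted): [6, 13, 20, 35, 48, 53, 62, 73, 81]

Fragments:
  6→13: 7 bp
  13→20: 7 bp
  20→35: 15 bp
  35→48: 13 bp
  48→53: 5 bp
  53→62: 9 bp
  62→73: 11 bp
  73→81: 8 bp
  81→6 (wrap): 85-81+6 = 10 bp

[5,7,7,8,9,10,11,13,15]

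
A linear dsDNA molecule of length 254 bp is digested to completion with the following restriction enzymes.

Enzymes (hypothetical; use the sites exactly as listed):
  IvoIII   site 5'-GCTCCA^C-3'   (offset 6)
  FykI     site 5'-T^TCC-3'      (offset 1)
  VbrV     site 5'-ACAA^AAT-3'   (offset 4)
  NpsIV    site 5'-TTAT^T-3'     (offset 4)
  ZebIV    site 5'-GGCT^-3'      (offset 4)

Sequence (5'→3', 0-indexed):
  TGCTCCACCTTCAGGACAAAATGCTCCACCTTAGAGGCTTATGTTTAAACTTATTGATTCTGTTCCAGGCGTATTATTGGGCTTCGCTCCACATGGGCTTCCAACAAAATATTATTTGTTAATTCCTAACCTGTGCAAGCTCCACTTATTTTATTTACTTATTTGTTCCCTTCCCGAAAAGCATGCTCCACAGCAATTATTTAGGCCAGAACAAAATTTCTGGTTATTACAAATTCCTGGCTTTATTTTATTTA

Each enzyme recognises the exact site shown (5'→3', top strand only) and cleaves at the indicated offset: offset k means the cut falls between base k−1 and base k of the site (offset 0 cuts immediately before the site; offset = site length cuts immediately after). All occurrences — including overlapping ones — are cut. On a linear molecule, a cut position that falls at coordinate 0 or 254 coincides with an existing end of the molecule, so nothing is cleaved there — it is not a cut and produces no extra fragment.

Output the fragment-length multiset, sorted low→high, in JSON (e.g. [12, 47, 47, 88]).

Scan for sites:
  IvoIII (GCTCCAC, off=6): starts [1, 22, 85, 138, 184] → cuts [7, 28, 91, 144, 190]
  FykI (TTCC, off=1): starts [62, 98, 122, 165, 170, 233] → cuts [63, 99, 123, 166, 171, 234]
  VbrV (ACAAAAT, off=4): starts [15, 103, 210] → cuts [19, 107, 214]
  NpsIV (TTATT, off=4): starts [50, 73, 111, 145, 150, 158, 196, 223, 242, 247] → cuts [54, 77, 115, 149, 154, 162, 200, 227, 246, 251]
  ZebIV (GGCT, off=4): starts [35, 79, 95, 238] → cuts [39, 83, 99, 242]

All cut coordinates (distinct, sorted): [7, 19, 28, 39, 54, 63, 77, 83, 91, 99, 107, 115, 123, 144, 149, 154, 162, 166, 171, 190, 200, 214, 227, 234, 242, 246, 251]

Fragments:
  [0,7): 7 bp
  [7,19): 12 bp
  [19,28): 9 bp
  [28,39): 11 bp
  [39,54): 15 bp
  [54,63): 9 bp
  [63,77): 14 bp
  [77,83): 6 bp
  [83,91): 8 bp
  [91,99): 8 bp
  [99,107): 8 bp
  [107,115): 8 bp
  [115,123): 8 bp
  [123,144): 21 bp
  [144,149): 5 bp
  [149,154): 5 bp
  [154,162): 8 bp
  [162,166): 4 bp
  [166,171): 5 bp
  [171,190): 19 bp
  [190,200): 10 bp
  [200,214): 14 bp
  [214,227): 13 bp
  [227,234): 7 bp
  [234,242): 8 bp
  [242,246): 4 bp
  [246,251): 5 bp
  [251,254): 3 bp

[3,4,4,5,5,5,5,6,7,7,8,8,8,8,8,8,8,9,9,10,11,12,13,14,14,15,19,21]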